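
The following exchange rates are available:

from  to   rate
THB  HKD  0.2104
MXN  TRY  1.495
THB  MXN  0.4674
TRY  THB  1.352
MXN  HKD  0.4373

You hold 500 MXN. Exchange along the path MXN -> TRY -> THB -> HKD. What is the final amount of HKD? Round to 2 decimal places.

212.63

500 MXN × 1.495 = 747.5 TRY
747.5 TRY × 1.352 = 1010.62 THB
1010.62 THB × 0.2104 = 212.634448 HKD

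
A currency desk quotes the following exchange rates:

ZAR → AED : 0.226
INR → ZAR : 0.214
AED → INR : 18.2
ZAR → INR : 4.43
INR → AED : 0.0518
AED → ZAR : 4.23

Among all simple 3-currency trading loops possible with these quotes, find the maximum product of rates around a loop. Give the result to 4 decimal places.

ZAR→INR→AED→ZAR: 4.43 × 0.0518 × 4.23 = 0.97068
ZAR→AED→INR→ZAR: 0.226 × 18.2 × 0.214 = 0.88022
Maximum is ZAR→INR→AED→ZAR at 0.9707; no arbitrage — every cycle loses value.

0.9707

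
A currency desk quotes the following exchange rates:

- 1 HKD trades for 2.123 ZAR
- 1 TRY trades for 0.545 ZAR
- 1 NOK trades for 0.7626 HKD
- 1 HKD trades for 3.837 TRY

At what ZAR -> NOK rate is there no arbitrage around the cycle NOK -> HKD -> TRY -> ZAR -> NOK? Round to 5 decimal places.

0.62707

Known legs of the cycle: 0.7626 × 3.837 × 0.545 = 1.594722429
For no arbitrage the full-cycle product must be 1, so the missing rate is 1 / 1.594722429 ≈ 0.6270684.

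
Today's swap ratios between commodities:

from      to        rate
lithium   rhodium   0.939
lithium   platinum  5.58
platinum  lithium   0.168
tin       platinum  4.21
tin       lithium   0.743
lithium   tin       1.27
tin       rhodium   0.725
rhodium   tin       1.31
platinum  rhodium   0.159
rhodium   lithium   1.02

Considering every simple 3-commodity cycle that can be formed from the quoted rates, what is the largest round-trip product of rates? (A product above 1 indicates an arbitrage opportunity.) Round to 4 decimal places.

rhodium→lithium→tin→rhodium: 1.02 × 1.27 × 0.725 = 0.93917
rhodium→tin→lithium→rhodium: 1.31 × 0.743 × 0.939 = 0.91396
rhodium→lithium→platinum→rhodium: 1.02 × 5.58 × 0.159 = 0.90496
lithium→tin→platinum→lithium: 1.27 × 4.21 × 0.168 = 0.89825
rhodium→tin→platinum→rhodium: 1.31 × 4.21 × 0.159 = 0.87690
Maximum is rhodium→lithium→tin→rhodium at 0.9392; no arbitrage — every cycle loses value.

0.9392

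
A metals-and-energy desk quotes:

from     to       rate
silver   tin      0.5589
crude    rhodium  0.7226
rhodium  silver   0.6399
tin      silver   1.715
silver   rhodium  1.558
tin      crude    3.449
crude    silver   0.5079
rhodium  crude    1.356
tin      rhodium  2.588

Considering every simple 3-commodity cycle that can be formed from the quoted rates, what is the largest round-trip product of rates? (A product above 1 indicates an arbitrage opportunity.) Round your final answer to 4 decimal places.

silver→rhodium→crude→silver: 1.558 × 1.356 × 0.5079 = 1.07301
silver→tin→crude→silver: 0.5589 × 3.449 × 0.5079 = 0.97905
silver→tin→rhodium→silver: 0.5589 × 2.588 × 0.6399 = 0.92557
Maximum is silver→rhodium→crude→silver at 1.0730; arbitrage exists.

1.0730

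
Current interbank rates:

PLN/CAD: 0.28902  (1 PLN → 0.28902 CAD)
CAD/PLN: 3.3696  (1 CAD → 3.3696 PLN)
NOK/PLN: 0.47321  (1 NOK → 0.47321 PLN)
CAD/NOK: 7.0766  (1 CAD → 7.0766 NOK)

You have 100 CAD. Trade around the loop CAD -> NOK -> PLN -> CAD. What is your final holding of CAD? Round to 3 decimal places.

100 CAD × 7.0766 = 707.66 NOK
707.66 NOK × 0.47321 = 334.8717886 PLN
334.8717886 PLN × 0.28902 = 96.784644341172 CAD

96.785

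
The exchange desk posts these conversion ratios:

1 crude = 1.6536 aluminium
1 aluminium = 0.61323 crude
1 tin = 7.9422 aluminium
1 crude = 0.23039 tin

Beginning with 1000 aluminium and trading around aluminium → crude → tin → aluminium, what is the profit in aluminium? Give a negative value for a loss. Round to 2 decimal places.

122.09

1000 aluminium × 0.61323 = 613.23 crude
613.23 crude × 0.23039 = 141.2820597 tin
141.2820597 tin × 7.9422 = 1122.09037454934 aluminium
Net change: 1122.09037454934 − 1000 = 122.09037454934 aluminium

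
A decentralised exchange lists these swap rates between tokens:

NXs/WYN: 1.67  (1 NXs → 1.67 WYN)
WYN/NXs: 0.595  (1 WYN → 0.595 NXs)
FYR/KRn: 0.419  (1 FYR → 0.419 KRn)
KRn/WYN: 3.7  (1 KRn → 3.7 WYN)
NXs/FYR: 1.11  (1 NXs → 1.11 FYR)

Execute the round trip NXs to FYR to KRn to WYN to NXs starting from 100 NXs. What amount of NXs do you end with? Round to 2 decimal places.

100 NXs × 1.11 = 111 FYR
111 FYR × 0.419 = 46.509 KRn
46.509 KRn × 3.7 = 172.0833 WYN
172.0833 WYN × 0.595 = 102.3895635 NXs

102.39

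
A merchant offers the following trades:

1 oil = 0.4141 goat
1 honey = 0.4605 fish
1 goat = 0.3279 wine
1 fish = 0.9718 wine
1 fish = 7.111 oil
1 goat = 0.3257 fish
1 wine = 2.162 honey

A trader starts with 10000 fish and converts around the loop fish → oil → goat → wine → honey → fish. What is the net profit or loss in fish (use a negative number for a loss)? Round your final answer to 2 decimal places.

-386.92

10000 fish × 7.111 = 71110 oil
71110 oil × 0.4141 = 29446.651 goat
29446.651 goat × 0.3279 = 9655.5568629 wine
9655.5568629 wine × 2.162 = 20875.3139375898 honey
20875.3139375898 honey × 0.4605 = 9613.0820682601029 fish
Net change: 9613.0820682601029 − 10000 = -386.9179317398971 fish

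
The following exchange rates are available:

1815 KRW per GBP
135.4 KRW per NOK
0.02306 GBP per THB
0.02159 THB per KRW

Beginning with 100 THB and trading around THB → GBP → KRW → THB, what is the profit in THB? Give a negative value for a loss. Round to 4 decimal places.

-9.6374

100 THB × 0.02306 = 2.306 GBP
2.306 GBP × 1815 = 4185.39 KRW
4185.39 KRW × 0.02159 = 90.3625701 THB
Net change: 90.3625701 − 100 = -9.6374299 THB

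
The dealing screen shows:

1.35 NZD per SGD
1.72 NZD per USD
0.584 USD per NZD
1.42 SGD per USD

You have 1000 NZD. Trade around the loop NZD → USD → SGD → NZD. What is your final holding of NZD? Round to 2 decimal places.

1000 NZD × 0.584 = 584 USD
584 USD × 1.42 = 829.28 SGD
829.28 SGD × 1.35 = 1119.528 NZD

1119.53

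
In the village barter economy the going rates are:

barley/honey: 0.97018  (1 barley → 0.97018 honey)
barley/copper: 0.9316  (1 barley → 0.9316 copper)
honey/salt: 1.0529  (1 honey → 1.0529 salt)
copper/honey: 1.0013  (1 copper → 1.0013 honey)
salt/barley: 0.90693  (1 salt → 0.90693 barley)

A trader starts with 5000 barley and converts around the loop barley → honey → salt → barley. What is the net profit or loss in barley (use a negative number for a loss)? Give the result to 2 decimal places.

-367.84

5000 barley × 0.97018 = 4850.9 honey
4850.9 honey × 1.0529 = 5107.51261 salt
5107.51261 salt × 0.90693 = 4632.1564113873 barley
Net change: 4632.1564113873 − 5000 = -367.8435886127 barley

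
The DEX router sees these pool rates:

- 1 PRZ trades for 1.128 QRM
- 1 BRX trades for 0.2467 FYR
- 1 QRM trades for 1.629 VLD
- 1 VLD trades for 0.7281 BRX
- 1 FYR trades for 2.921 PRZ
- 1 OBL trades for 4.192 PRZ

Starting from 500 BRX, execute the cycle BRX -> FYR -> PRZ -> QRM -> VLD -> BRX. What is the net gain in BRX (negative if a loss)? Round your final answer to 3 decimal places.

-17.950

500 BRX × 0.2467 = 123.35 FYR
123.35 FYR × 2.921 = 360.30535 PRZ
360.30535 PRZ × 1.128 = 406.4244348 QRM
406.4244348 QRM × 1.629 = 662.0654042892 VLD
662.0654042892 VLD × 0.7281 = 482.04982086296652 BRX
Net change: 482.04982086296652 − 500 = -17.95017913703348 BRX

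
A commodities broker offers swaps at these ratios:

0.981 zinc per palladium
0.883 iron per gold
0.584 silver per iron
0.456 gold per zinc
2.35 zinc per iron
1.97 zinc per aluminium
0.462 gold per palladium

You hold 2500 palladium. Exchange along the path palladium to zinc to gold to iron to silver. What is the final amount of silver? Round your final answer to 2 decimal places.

2500 palladium × 0.981 = 2452.5 zinc
2452.5 zinc × 0.456 = 1118.34 gold
1118.34 gold × 0.883 = 987.49422 iron
987.49422 iron × 0.584 = 576.69662448 silver

576.70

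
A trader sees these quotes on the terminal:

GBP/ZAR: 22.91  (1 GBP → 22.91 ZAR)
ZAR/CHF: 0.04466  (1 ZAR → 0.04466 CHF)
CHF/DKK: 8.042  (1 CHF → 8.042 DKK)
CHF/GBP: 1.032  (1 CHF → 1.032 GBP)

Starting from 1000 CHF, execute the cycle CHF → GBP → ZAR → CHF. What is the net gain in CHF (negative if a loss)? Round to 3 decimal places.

55.902

1000 CHF × 1.032 = 1032 GBP
1032 GBP × 22.91 = 23643.12 ZAR
23643.12 ZAR × 0.04466 = 1055.9017392 CHF
Net change: 1055.9017392 − 1000 = 55.9017392 CHF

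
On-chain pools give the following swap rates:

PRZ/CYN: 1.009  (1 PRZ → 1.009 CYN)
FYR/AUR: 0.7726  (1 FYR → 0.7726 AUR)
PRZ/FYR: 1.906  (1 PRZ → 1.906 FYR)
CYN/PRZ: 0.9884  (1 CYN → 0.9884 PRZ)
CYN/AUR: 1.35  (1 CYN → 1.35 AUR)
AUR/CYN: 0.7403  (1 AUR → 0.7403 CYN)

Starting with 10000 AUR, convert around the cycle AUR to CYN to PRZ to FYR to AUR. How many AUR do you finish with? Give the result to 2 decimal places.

10000 AUR × 0.7403 = 7403 CYN
7403 CYN × 0.9884 = 7317.1252 PRZ
7317.1252 PRZ × 1.906 = 13946.4406312 FYR
13946.4406312 FYR × 0.7726 = 10775.02003166512 AUR

10775.02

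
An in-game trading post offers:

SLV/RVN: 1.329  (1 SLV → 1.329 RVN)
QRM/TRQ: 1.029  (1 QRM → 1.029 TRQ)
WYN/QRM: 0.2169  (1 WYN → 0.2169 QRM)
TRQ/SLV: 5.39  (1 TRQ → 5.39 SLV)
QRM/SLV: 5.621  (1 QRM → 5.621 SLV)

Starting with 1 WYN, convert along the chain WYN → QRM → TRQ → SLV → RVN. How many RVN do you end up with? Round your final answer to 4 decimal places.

1 WYN × 0.2169 = 0.2169 QRM
0.2169 QRM × 1.029 = 0.2231901 TRQ
0.2231901 TRQ × 5.39 = 1.202994639 SLV
1.202994639 SLV × 1.329 = 1.598779875231 RVN

1.5988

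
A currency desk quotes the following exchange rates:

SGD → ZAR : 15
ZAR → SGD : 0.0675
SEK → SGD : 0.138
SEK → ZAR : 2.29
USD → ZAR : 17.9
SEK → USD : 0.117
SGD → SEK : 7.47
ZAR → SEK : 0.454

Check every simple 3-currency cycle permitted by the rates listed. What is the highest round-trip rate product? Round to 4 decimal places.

SGD→SEK→ZAR→SGD: 7.47 × 2.29 × 0.0675 = 1.15468
USD→ZAR→SEK→USD: 17.9 × 0.454 × 0.117 = 0.95081
SGD→ZAR→SEK→SGD: 15 × 0.454 × 0.138 = 0.93978
Maximum is SGD→SEK→ZAR→SGD at 1.1547; arbitrage exists.

1.1547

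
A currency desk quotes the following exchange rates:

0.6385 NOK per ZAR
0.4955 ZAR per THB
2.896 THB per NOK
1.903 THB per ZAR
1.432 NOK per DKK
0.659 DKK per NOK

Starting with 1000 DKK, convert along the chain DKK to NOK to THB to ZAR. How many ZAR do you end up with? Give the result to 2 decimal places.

2054.87

1000 DKK × 1.432 = 1432 NOK
1432 NOK × 2.896 = 4147.072 THB
4147.072 THB × 0.4955 = 2054.874176 ZAR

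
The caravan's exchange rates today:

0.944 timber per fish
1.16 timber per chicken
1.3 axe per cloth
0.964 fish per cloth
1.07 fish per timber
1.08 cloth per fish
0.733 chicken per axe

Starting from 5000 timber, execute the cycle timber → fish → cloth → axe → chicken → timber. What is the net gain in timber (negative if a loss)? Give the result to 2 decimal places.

1386.79

5000 timber × 1.07 = 5350 fish
5350 fish × 1.08 = 5778 cloth
5778 cloth × 1.3 = 7511.4 axe
7511.4 axe × 0.733 = 5505.8562 chicken
5505.8562 chicken × 1.16 = 6386.793192 timber
Net change: 6386.793192 − 5000 = 1386.793192 timber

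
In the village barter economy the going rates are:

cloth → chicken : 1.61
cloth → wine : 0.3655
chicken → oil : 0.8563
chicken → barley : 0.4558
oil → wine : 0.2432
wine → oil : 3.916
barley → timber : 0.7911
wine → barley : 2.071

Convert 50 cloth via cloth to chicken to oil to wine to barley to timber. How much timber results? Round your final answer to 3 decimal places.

50 cloth × 1.61 = 80.5 chicken
80.5 chicken × 0.8563 = 68.93215 oil
68.93215 oil × 0.2432 = 16.76429888 wine
16.76429888 wine × 2.071 = 34.71886298048 barley
34.71886298048 barley × 0.7911 = 27.466092503857728 timber

27.466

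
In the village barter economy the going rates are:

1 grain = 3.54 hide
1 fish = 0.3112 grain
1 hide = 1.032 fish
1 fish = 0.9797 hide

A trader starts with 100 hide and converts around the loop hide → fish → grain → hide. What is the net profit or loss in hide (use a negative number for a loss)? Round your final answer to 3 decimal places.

100 hide × 1.032 = 103.2 fish
103.2 fish × 0.3112 = 32.11584 grain
32.11584 grain × 3.54 = 113.6900736 hide
Net change: 113.6900736 − 100 = 13.6900736 hide

13.690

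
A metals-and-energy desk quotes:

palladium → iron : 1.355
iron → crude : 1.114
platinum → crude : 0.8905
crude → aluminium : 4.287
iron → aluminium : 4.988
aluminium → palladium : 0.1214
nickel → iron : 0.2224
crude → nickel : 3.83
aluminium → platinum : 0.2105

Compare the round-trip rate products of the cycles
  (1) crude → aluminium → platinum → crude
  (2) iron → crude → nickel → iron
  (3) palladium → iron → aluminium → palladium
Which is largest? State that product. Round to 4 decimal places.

(1) 4.287 × 0.2105 × 0.8905 = 0.80360
(2) 1.114 × 3.83 × 0.2224 = 0.94890
(3) 1.355 × 4.988 × 0.1214 = 0.82051
Highest is cycle (2) at 0.9489 (≤1, no arbitrage).

0.9489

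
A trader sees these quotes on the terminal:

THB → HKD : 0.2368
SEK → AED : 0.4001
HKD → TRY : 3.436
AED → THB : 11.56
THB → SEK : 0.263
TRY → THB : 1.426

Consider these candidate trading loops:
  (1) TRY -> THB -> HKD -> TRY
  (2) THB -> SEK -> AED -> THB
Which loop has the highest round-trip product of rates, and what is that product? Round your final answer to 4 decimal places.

1.2164

(1) 1.426 × 0.2368 × 3.436 = 1.16026
(2) 0.263 × 0.4001 × 11.56 = 1.21642
Highest is cycle (2) at 1.2164 (>1, arbitrage).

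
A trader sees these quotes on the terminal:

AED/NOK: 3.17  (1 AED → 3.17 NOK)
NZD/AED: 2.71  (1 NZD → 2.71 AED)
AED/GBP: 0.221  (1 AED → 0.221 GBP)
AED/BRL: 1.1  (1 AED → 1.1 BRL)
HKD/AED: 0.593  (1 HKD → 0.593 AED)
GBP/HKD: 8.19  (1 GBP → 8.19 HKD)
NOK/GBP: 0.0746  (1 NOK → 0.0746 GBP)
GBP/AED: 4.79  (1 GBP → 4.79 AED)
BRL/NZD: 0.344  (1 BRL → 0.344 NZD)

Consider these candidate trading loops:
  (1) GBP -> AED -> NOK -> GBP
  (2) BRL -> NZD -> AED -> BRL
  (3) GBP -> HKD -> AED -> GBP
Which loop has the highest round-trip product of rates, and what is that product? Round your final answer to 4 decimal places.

1.1327

(1) 4.79 × 3.17 × 0.0746 = 1.13275
(2) 0.344 × 2.71 × 1.1 = 1.02546
(3) 8.19 × 0.593 × 0.221 = 1.07332
Highest is cycle (1) at 1.1327 (>1, arbitrage).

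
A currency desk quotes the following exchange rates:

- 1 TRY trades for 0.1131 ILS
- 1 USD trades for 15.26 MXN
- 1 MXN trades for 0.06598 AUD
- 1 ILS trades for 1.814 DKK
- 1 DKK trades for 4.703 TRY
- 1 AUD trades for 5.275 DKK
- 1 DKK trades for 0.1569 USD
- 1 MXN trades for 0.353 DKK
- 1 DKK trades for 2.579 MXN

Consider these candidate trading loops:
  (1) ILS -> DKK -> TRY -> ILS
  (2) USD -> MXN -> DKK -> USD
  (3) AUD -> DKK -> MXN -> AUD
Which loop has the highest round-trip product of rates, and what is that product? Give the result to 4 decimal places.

(1) 1.814 × 4.703 × 0.1131 = 0.96488
(2) 15.26 × 0.353 × 0.1569 = 0.84519
(3) 5.275 × 2.579 × 0.06598 = 0.89761
Highest is cycle (1) at 0.9649 (≤1, no arbitrage).

0.9649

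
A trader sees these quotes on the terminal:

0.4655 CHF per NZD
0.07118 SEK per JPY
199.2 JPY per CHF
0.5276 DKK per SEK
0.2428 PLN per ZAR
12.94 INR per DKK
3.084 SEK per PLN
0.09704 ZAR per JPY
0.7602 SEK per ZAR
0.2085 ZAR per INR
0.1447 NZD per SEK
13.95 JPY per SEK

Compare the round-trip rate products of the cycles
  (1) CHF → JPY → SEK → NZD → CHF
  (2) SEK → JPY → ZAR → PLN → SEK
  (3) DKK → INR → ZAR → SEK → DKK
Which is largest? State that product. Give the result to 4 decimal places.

(1) 199.2 × 0.07118 × 0.1447 × 0.4655 = 0.95507
(2) 13.95 × 0.09704 × 0.2428 × 3.084 = 1.01365
(3) 12.94 × 0.2085 × 0.7602 × 0.5276 = 1.08211
Highest is cycle (3) at 1.0821 (>1, arbitrage).

1.0821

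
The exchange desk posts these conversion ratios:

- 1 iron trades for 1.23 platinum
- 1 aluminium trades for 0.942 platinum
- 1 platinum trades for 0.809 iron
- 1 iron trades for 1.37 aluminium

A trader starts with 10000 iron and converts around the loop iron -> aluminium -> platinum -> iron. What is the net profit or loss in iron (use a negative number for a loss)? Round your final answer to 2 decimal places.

440.47

10000 iron × 1.37 = 13700 aluminium
13700 aluminium × 0.942 = 12905.4 platinum
12905.4 platinum × 0.809 = 10440.4686 iron
Net change: 10440.4686 − 10000 = 440.4686 iron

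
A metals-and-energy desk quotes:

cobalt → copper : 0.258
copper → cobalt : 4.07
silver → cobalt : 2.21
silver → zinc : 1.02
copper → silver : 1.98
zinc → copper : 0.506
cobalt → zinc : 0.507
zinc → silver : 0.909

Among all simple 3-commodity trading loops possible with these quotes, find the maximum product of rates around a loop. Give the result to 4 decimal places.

silver→cobalt→copper→silver: 2.21 × 0.258 × 1.98 = 1.12896
zinc→copper→cobalt→zinc: 0.506 × 4.07 × 0.507 = 1.04413
silver→zinc→copper→silver: 1.02 × 0.506 × 1.98 = 1.02192
silver→cobalt→zinc→silver: 2.21 × 0.507 × 0.909 = 1.01851
Maximum is silver→cobalt→copper→silver at 1.1290; arbitrage exists.

1.1290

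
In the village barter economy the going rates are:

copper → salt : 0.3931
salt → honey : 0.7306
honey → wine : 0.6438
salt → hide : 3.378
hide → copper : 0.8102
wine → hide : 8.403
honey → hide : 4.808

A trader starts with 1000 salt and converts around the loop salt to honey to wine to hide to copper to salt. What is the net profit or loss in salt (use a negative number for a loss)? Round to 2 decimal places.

1000 salt × 0.7306 = 730.6 honey
730.6 honey × 0.6438 = 470.36028 wine
470.36028 wine × 8.403 = 3952.43743284 hide
3952.43743284 hide × 0.8102 = 3202.264808086968 copper
3202.264808086968 copper × 0.3931 = 1258.8102960589871208 salt
Net change: 1258.8102960589871208 − 1000 = 258.8102960589871208 salt

258.81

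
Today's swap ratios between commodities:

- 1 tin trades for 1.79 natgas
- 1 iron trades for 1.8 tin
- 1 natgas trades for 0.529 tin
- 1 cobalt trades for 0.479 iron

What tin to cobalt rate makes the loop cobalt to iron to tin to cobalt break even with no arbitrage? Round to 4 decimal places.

1.1598

Known legs of the cycle: 0.479 × 1.8 = 0.8622
For no arbitrage the full-cycle product must be 1, so the missing rate is 1 / 0.8622 ≈ 1.159824.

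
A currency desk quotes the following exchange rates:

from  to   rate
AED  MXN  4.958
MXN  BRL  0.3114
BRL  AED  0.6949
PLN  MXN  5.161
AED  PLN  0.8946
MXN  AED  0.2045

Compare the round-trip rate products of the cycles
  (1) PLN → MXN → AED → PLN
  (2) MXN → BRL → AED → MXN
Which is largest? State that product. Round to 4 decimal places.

(1) 5.161 × 0.2045 × 0.8946 = 0.94418
(2) 0.3114 × 0.6949 × 4.958 = 1.07287
Highest is cycle (2) at 1.0729 (>1, arbitrage).

1.0729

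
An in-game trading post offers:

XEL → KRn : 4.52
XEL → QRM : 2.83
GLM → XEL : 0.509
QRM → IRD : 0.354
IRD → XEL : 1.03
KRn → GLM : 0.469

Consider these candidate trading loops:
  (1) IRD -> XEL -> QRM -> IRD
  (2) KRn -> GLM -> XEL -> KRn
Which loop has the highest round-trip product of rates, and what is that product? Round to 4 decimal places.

1.0790

(1) 1.03 × 2.83 × 0.354 = 1.03187
(2) 0.469 × 0.509 × 4.52 = 1.07902
Highest is cycle (2) at 1.0790 (>1, arbitrage).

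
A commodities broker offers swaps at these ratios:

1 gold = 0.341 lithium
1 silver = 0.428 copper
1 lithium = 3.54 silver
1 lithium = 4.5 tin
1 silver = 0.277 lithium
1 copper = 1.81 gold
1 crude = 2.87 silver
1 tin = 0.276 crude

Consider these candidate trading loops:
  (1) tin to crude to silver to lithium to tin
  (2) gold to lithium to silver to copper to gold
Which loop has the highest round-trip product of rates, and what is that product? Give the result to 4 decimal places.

0.9874

(1) 0.276 × 2.87 × 0.277 × 4.5 = 0.98738
(2) 0.341 × 3.54 × 0.428 × 1.81 = 0.93515
Highest is cycle (1) at 0.9874 (≤1, no arbitrage).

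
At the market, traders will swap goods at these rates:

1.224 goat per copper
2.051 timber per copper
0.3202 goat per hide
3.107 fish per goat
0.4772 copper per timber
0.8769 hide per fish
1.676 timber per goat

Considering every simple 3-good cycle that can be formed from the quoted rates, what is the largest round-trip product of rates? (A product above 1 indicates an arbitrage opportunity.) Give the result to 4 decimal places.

0.9789

copper→goat→timber→copper: 1.224 × 1.676 × 0.4772 = 0.97894
hide→goat→fish→hide: 0.3202 × 3.107 × 0.8769 = 0.87239
Maximum is copper→goat→timber→copper at 0.9789; no arbitrage — every cycle loses value.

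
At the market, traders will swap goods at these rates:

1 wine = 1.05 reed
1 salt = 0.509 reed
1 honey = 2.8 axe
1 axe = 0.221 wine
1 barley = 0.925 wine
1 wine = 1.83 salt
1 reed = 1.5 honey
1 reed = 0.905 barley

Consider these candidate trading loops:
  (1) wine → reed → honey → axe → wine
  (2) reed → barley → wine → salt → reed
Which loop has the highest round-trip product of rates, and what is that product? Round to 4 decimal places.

(1) 1.05 × 1.5 × 2.8 × 0.221 = 0.97461
(2) 0.905 × 0.925 × 1.83 × 0.509 = 0.77976
Highest is cycle (1) at 0.9746 (≤1, no arbitrage).

0.9746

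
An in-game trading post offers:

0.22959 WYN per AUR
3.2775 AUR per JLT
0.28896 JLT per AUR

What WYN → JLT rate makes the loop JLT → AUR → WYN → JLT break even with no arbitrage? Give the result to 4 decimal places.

Known legs of the cycle: 3.2775 × 0.22959 = 0.752481225
For no arbitrage the full-cycle product must be 1, so the missing rate is 1 / 0.752481225 ≈ 1.328937.

1.3289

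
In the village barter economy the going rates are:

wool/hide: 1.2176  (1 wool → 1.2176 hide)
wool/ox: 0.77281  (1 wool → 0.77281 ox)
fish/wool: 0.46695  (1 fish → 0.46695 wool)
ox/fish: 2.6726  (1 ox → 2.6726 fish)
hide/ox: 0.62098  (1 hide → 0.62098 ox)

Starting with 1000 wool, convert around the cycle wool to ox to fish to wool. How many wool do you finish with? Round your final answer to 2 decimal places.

1000 wool × 0.77281 = 772.81 ox
772.81 ox × 2.6726 = 2065.412006 fish
2065.412006 fish × 0.46695 = 964.4441362017 wool

964.44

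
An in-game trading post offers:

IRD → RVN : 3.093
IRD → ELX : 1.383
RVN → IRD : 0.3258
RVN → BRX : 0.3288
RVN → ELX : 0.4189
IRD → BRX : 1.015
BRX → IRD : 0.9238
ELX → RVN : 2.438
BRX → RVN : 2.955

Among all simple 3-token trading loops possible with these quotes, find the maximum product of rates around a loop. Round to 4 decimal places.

RVN→IRD→ELX→RVN: 0.3258 × 1.383 × 2.438 = 1.09852
RVN→IRD→BRX→RVN: 0.3258 × 1.015 × 2.955 = 0.97718
RVN→BRX→IRD→RVN: 0.3288 × 0.9238 × 3.093 = 0.93948
Maximum is RVN→IRD→ELX→RVN at 1.0985; arbitrage exists.

1.0985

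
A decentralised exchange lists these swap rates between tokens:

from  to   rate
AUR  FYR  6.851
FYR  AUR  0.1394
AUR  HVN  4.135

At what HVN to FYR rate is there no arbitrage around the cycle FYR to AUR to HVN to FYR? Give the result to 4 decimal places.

Known legs of the cycle: 0.1394 × 4.135 = 0.576419
For no arbitrage the full-cycle product must be 1, so the missing rate is 1 / 0.576419 ≈ 1.734849.

1.7348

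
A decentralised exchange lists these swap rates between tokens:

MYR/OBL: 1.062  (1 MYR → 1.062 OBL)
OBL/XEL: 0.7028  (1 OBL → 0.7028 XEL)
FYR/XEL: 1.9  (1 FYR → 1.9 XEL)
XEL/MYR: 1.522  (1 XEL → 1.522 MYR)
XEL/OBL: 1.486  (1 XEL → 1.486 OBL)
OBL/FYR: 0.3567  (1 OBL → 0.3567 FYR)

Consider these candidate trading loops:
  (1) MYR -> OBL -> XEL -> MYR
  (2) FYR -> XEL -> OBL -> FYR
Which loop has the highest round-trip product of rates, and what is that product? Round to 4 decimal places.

1.1360

(1) 1.062 × 0.7028 × 1.522 = 1.13598
(2) 1.9 × 1.486 × 0.3567 = 1.00711
Highest is cycle (1) at 1.1360 (>1, arbitrage).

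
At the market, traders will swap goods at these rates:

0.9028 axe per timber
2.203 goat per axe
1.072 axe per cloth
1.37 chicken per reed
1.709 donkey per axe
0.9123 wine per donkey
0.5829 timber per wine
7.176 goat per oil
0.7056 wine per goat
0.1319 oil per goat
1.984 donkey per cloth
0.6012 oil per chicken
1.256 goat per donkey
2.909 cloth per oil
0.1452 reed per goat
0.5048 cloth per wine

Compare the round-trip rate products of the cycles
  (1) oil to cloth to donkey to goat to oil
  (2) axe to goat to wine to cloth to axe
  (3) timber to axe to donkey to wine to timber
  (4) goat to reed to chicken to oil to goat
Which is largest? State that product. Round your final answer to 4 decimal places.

(1) 2.909 × 1.984 × 1.256 × 0.1319 = 0.95614
(2) 2.203 × 0.7056 × 0.5048 × 1.072 = 0.84118
(3) 0.9028 × 1.709 × 0.9123 × 0.5829 = 0.82047
(4) 0.1452 × 1.37 × 0.6012 × 7.176 = 0.85820
Highest is cycle (1) at 0.9561 (≤1, no arbitrage).

0.9561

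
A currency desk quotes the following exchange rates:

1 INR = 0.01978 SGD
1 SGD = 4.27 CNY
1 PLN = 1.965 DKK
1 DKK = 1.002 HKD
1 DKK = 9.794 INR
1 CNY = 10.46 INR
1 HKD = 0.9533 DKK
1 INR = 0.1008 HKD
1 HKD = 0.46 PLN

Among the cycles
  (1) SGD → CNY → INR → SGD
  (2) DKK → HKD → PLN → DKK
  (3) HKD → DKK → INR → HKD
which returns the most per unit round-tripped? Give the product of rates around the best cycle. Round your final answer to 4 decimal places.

0.9411

(1) 4.27 × 10.46 × 0.01978 = 0.88346
(2) 1.002 × 0.46 × 1.965 = 0.90571
(3) 0.9533 × 9.794 × 0.1008 = 0.94113
Highest is cycle (3) at 0.9411 (≤1, no arbitrage).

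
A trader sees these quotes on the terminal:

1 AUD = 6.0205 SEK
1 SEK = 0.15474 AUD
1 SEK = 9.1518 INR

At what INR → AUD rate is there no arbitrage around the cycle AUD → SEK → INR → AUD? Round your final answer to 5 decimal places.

0.01815

Known legs of the cycle: 6.0205 × 9.1518 = 55.0984119
For no arbitrage the full-cycle product must be 1, so the missing rate is 1 / 55.0984119 ≈ 0.0181493.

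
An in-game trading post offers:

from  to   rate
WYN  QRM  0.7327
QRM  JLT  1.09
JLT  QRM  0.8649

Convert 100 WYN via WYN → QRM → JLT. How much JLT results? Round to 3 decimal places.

100 WYN × 0.7327 = 73.27 QRM
73.27 QRM × 1.09 = 79.8643 JLT

79.864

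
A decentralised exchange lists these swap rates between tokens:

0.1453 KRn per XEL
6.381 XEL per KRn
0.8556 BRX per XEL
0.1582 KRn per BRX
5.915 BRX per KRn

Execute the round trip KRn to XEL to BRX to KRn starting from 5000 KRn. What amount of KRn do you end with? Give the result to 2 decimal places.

5000 KRn × 6.381 = 31905 XEL
31905 XEL × 0.8556 = 27297.918 BRX
27297.918 BRX × 0.1582 = 4318.5306276 KRn

4318.53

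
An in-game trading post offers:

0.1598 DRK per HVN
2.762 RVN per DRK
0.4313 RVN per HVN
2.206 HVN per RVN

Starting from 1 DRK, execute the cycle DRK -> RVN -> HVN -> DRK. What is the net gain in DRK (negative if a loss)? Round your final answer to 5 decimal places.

1 DRK × 2.762 = 2.762 RVN
2.762 RVN × 2.206 = 6.092972 HVN
6.092972 HVN × 0.1598 = 0.9736569256 DRK
Net change: 0.9736569256 − 1 = -0.0263430744 DRK

-0.02634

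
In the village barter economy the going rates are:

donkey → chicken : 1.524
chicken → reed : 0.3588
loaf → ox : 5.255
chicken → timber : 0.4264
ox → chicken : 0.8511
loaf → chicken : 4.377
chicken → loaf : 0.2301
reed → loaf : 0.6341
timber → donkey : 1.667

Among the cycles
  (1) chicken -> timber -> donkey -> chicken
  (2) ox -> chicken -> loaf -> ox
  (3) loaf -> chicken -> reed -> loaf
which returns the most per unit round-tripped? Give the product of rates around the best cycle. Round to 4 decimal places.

(1) 0.4264 × 1.667 × 1.524 = 1.08327
(2) 0.8511 × 0.2301 × 5.255 = 1.02913
(3) 4.377 × 0.3588 × 0.6341 = 0.99583
Highest is cycle (1) at 1.0833 (>1, arbitrage).

1.0833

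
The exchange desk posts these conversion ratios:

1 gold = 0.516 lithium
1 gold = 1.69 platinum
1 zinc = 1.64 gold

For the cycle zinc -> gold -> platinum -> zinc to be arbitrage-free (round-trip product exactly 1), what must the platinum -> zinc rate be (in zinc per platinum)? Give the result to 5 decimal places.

Known legs of the cycle: 1.64 × 1.69 = 2.7716
For no arbitrage the full-cycle product must be 1, so the missing rate is 1 / 2.7716 ≈ 0.3608024.

0.36080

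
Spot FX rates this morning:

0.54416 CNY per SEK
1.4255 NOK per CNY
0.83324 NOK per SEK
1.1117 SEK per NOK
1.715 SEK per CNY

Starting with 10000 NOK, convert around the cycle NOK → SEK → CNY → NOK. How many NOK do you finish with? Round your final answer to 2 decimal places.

8623.46

10000 NOK × 1.1117 = 11117 SEK
11117 SEK × 0.54416 = 6049.42672 CNY
6049.42672 CNY × 1.4255 = 8623.45778936 NOK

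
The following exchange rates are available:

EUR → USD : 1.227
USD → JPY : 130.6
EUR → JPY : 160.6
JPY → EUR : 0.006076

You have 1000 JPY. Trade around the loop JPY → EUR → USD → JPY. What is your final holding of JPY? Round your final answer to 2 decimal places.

973.66

1000 JPY × 0.006076 = 6.076 EUR
6.076 EUR × 1.227 = 7.455252 USD
7.455252 USD × 130.6 = 973.6559112 JPY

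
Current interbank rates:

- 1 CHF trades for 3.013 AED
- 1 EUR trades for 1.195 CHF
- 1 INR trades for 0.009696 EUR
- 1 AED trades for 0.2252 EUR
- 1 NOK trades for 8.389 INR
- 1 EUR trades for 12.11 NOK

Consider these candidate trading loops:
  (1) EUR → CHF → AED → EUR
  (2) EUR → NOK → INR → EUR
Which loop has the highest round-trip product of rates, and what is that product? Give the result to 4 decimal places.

0.9850

(1) 1.195 × 3.013 × 0.2252 = 0.81084
(2) 12.11 × 8.389 × 0.009696 = 0.98502
Highest is cycle (2) at 0.9850 (≤1, no arbitrage).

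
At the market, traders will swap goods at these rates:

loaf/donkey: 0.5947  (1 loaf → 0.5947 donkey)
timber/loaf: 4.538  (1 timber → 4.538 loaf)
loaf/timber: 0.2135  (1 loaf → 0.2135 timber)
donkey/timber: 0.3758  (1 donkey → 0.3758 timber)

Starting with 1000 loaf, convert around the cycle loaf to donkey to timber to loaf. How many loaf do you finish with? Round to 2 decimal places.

1014.19

1000 loaf × 0.5947 = 594.7 donkey
594.7 donkey × 0.3758 = 223.48826 timber
223.48826 timber × 4.538 = 1014.18972388 loaf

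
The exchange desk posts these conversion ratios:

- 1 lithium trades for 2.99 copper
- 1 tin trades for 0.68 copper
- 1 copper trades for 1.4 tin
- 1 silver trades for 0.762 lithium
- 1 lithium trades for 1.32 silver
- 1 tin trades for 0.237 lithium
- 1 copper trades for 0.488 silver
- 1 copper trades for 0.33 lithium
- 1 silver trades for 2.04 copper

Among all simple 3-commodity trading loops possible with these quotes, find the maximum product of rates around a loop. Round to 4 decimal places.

1.1118

silver→lithium→copper→silver: 0.762 × 2.99 × 0.488 = 1.11185
tin→lithium→copper→tin: 0.237 × 2.99 × 1.4 = 0.99208
silver→copper→lithium→silver: 2.04 × 0.33 × 1.32 = 0.88862
Maximum is silver→lithium→copper→silver at 1.1118; arbitrage exists.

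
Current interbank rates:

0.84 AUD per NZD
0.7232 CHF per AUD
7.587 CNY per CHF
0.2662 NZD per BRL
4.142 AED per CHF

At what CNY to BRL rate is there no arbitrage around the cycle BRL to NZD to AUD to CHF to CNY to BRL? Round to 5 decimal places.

Known legs of the cycle: 0.2662 × 0.84 × 0.7232 × 7.587 = 1.2269188495872
For no arbitrage the full-cycle product must be 1, so the missing rate is 1 / 1.2269188495872 ≈ 0.8150498.

0.81505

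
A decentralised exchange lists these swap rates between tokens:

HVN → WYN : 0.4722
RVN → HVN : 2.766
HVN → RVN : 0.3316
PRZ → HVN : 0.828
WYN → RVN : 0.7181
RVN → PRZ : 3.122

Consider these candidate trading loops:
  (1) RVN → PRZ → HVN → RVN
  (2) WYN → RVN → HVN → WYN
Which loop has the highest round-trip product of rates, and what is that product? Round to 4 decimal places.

(1) 3.122 × 0.828 × 0.3316 = 0.85719
(2) 0.7181 × 2.766 × 0.4722 = 0.93791
Highest is cycle (2) at 0.9379 (≤1, no arbitrage).

0.9379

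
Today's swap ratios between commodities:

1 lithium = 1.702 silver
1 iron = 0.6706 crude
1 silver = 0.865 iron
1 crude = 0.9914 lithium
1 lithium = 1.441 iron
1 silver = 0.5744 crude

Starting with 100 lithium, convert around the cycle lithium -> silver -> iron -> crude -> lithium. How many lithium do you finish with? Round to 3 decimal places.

97.879

100 lithium × 1.702 = 170.2 silver
170.2 silver × 0.865 = 147.223 iron
147.223 iron × 0.6706 = 98.7277438 crude
98.7277438 crude × 0.9914 = 97.87868520332 lithium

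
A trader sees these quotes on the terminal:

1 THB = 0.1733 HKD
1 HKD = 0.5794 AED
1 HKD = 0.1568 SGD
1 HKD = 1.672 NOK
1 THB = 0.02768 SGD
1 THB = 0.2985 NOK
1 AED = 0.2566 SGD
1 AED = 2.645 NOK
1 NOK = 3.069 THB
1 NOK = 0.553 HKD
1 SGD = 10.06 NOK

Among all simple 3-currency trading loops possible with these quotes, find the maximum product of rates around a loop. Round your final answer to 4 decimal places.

0.8893

HKD→NOK→THB→HKD: 1.672 × 3.069 × 0.1733 = 0.88927
SGD→NOK→HKD→SGD: 10.06 × 0.553 × 0.1568 = 0.87231
SGD→NOK→THB→SGD: 10.06 × 3.069 × 0.02768 = 0.85460
HKD→AED→NOK→HKD: 0.5794 × 2.645 × 0.553 = 0.84748
Maximum is HKD→NOK→THB→HKD at 0.8893; no arbitrage — every cycle loses value.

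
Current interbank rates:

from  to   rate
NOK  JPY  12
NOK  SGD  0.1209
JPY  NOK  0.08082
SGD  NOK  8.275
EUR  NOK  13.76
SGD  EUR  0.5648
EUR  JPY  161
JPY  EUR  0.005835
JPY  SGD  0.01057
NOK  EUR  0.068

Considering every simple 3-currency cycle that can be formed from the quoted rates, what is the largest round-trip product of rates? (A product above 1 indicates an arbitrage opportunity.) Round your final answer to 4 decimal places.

1.0496

JPY→SGD→NOK→JPY: 0.01057 × 8.275 × 12 = 1.04960
JPY→EUR→NOK→JPY: 0.005835 × 13.76 × 12 = 0.96348
JPY→SGD→EUR→JPY: 0.01057 × 0.5648 × 161 = 0.96116
NOK→SGD→EUR→NOK: 0.1209 × 0.5648 × 13.76 = 0.93959
JPY→NOK→EUR→JPY: 0.08082 × 0.068 × 161 = 0.88482
Maximum is JPY→SGD→NOK→JPY at 1.0496; arbitrage exists.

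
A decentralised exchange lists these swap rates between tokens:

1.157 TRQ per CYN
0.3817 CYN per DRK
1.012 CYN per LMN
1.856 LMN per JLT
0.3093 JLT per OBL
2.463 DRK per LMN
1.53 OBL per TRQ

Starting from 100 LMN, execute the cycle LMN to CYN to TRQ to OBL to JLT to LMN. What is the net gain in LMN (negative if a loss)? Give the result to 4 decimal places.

100 LMN × 1.012 = 101.2 CYN
101.2 CYN × 1.157 = 117.0884 TRQ
117.0884 TRQ × 1.53 = 179.145252 OBL
179.145252 OBL × 0.3093 = 55.4096264436 JLT
55.4096264436 JLT × 1.856 = 102.8402666793216 LMN
Net change: 102.8402666793216 − 100 = 2.8402666793216 LMN

2.8403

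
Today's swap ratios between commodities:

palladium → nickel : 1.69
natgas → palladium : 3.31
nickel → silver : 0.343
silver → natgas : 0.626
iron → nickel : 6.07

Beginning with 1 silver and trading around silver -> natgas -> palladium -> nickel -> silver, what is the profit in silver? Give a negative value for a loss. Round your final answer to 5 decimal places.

0.20111

1 silver × 0.626 = 0.626 natgas
0.626 natgas × 3.31 = 2.07206 palladium
2.07206 palladium × 1.69 = 3.5017814 nickel
3.5017814 nickel × 0.343 = 1.2011110202 silver
Net change: 1.2011110202 − 1 = 0.2011110202 silver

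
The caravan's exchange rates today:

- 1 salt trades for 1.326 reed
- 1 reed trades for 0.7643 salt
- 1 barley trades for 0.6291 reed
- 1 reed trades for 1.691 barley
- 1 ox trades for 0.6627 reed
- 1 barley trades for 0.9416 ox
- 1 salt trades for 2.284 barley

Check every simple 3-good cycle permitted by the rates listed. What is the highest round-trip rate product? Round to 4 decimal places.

barley→reed→salt→barley: 0.6291 × 0.7643 × 2.284 = 1.09820
barley→ox→reed→barley: 0.9416 × 0.6627 × 1.691 = 1.05518
Maximum is barley→reed→salt→barley at 1.0982; arbitrage exists.

1.0982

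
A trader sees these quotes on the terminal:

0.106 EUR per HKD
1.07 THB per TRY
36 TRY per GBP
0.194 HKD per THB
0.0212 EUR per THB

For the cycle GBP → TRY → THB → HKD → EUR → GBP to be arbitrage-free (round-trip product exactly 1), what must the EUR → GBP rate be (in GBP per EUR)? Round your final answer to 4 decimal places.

1.2624

Known legs of the cycle: 36 × 1.07 × 0.194 × 0.106 = 0.79212528
For no arbitrage the full-cycle product must be 1, so the missing rate is 1 / 0.79212528 ≈ 1.262427.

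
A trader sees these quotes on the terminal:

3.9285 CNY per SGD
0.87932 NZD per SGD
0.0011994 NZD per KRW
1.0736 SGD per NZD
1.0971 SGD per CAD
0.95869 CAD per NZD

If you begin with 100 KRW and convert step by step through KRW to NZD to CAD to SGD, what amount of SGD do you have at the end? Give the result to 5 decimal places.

100 KRW × 0.0011994 = 0.11994 NZD
0.11994 NZD × 0.95869 = 0.1149852786 CAD
0.1149852786 CAD × 1.0971 = 0.12615034915206 SGD

0.12615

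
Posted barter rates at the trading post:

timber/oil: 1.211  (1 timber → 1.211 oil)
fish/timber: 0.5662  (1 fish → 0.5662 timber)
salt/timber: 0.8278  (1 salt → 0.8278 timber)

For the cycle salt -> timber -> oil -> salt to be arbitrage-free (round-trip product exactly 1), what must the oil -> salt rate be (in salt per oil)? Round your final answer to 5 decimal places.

0.99754

Known legs of the cycle: 0.8278 × 1.211 = 1.0024658
For no arbitrage the full-cycle product must be 1, so the missing rate is 1 / 1.0024658 ≈ 0.9975403.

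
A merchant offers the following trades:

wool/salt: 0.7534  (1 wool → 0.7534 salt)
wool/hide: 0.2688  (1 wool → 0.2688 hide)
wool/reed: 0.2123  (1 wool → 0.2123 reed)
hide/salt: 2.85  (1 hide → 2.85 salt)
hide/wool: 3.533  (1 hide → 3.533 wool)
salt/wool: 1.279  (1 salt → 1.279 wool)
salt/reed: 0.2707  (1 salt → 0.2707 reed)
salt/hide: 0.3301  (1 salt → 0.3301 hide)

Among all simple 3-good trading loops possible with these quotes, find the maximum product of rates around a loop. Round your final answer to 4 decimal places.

hide→salt→wool→hide: 2.85 × 1.279 × 0.2688 = 0.97982
hide→wool→salt→hide: 3.533 × 0.7534 × 0.3301 = 0.87865
Maximum is hide→salt→wool→hide at 0.9798; no arbitrage — every cycle loses value.

0.9798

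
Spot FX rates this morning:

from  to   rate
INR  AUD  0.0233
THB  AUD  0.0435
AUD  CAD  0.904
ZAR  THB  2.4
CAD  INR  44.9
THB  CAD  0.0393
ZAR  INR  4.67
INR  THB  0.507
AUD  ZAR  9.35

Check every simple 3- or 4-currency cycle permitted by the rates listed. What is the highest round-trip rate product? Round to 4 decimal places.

AUD→ZAR→INR→AUD: 9.35 × 4.67 × 0.0233 = 1.01738
THB→AUD→ZAR→THB: 0.0435 × 9.35 × 2.4 = 0.97614
THB→AUD→ZAR→INR→THB: 0.0435 × 9.35 × 4.67 × 0.507 = 0.96300
AUD→CAD→INR→AUD: 0.904 × 44.9 × 0.0233 = 0.94574
THB→AUD→CAD→INR→THB: 0.0435 × 0.904 × 44.9 × 0.507 = 0.89518
THB→CAD→INR→THB: 0.0393 × 44.9 × 0.507 = 0.89464
Maximum is AUD→ZAR→INR→AUD at 1.0174; arbitrage exists.

1.0174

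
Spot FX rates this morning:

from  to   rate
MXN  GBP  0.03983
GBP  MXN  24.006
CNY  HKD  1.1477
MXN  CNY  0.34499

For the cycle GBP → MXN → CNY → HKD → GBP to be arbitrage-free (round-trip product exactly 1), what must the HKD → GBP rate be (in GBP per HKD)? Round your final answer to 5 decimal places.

0.10521

Known legs of the cycle: 24.006 × 0.34499 × 1.1477 = 9.505056222138
For no arbitrage the full-cycle product must be 1, so the missing rate is 1 / 9.505056222138 ≈ 0.1052072.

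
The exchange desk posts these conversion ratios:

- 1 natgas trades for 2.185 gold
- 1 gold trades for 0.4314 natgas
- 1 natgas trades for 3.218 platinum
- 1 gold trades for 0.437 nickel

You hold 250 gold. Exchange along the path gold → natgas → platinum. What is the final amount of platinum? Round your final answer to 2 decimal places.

347.06

250 gold × 0.4314 = 107.85 natgas
107.85 natgas × 3.218 = 347.0613 platinum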